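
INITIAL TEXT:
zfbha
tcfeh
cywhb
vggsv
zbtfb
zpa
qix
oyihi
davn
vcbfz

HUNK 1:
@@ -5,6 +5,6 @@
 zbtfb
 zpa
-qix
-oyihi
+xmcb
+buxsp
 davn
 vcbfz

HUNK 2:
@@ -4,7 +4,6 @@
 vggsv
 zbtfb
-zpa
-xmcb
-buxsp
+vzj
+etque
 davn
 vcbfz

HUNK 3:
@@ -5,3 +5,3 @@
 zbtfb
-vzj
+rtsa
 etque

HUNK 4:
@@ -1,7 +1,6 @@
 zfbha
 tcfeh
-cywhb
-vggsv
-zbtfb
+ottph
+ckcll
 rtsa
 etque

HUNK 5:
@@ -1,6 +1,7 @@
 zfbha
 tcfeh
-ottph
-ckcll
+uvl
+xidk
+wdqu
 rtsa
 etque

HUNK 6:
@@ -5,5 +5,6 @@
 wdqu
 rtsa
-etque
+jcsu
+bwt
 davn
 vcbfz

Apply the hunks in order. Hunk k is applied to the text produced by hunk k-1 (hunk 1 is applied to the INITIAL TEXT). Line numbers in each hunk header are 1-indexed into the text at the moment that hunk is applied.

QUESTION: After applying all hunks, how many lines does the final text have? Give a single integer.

Hunk 1: at line 5 remove [qix,oyihi] add [xmcb,buxsp] -> 10 lines: zfbha tcfeh cywhb vggsv zbtfb zpa xmcb buxsp davn vcbfz
Hunk 2: at line 4 remove [zpa,xmcb,buxsp] add [vzj,etque] -> 9 lines: zfbha tcfeh cywhb vggsv zbtfb vzj etque davn vcbfz
Hunk 3: at line 5 remove [vzj] add [rtsa] -> 9 lines: zfbha tcfeh cywhb vggsv zbtfb rtsa etque davn vcbfz
Hunk 4: at line 1 remove [cywhb,vggsv,zbtfb] add [ottph,ckcll] -> 8 lines: zfbha tcfeh ottph ckcll rtsa etque davn vcbfz
Hunk 5: at line 1 remove [ottph,ckcll] add [uvl,xidk,wdqu] -> 9 lines: zfbha tcfeh uvl xidk wdqu rtsa etque davn vcbfz
Hunk 6: at line 5 remove [etque] add [jcsu,bwt] -> 10 lines: zfbha tcfeh uvl xidk wdqu rtsa jcsu bwt davn vcbfz
Final line count: 10

Answer: 10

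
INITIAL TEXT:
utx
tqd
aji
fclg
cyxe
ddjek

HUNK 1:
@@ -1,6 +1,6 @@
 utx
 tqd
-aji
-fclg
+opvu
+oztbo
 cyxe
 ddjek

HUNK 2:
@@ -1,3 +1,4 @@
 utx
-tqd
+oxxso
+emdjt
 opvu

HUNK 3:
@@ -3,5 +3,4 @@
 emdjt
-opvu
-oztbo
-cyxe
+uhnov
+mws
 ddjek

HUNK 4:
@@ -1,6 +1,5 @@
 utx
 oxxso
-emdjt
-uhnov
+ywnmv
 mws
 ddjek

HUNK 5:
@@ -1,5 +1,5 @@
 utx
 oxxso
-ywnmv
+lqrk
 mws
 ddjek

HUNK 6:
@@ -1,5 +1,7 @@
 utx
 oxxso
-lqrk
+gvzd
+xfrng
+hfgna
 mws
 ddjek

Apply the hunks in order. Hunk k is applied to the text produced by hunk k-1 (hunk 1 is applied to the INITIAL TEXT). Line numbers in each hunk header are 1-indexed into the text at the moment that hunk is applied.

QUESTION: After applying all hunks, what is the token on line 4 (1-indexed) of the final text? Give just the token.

Hunk 1: at line 1 remove [aji,fclg] add [opvu,oztbo] -> 6 lines: utx tqd opvu oztbo cyxe ddjek
Hunk 2: at line 1 remove [tqd] add [oxxso,emdjt] -> 7 lines: utx oxxso emdjt opvu oztbo cyxe ddjek
Hunk 3: at line 3 remove [opvu,oztbo,cyxe] add [uhnov,mws] -> 6 lines: utx oxxso emdjt uhnov mws ddjek
Hunk 4: at line 1 remove [emdjt,uhnov] add [ywnmv] -> 5 lines: utx oxxso ywnmv mws ddjek
Hunk 5: at line 1 remove [ywnmv] add [lqrk] -> 5 lines: utx oxxso lqrk mws ddjek
Hunk 6: at line 1 remove [lqrk] add [gvzd,xfrng,hfgna] -> 7 lines: utx oxxso gvzd xfrng hfgna mws ddjek
Final line 4: xfrng

Answer: xfrng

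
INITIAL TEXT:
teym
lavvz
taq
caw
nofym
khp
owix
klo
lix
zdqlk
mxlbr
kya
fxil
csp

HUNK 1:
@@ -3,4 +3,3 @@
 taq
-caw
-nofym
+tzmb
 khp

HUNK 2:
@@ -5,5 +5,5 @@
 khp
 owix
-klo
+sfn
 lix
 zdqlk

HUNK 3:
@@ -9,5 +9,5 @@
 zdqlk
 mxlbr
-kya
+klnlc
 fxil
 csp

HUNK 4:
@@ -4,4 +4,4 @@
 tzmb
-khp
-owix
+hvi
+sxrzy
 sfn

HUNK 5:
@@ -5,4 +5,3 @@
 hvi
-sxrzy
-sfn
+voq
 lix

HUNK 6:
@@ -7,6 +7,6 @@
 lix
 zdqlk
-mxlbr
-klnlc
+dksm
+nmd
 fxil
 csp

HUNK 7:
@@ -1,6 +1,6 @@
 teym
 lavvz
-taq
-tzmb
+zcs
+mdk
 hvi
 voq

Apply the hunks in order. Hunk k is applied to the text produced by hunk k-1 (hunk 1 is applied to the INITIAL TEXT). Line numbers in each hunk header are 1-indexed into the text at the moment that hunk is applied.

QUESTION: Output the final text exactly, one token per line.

Hunk 1: at line 3 remove [caw,nofym] add [tzmb] -> 13 lines: teym lavvz taq tzmb khp owix klo lix zdqlk mxlbr kya fxil csp
Hunk 2: at line 5 remove [klo] add [sfn] -> 13 lines: teym lavvz taq tzmb khp owix sfn lix zdqlk mxlbr kya fxil csp
Hunk 3: at line 9 remove [kya] add [klnlc] -> 13 lines: teym lavvz taq tzmb khp owix sfn lix zdqlk mxlbr klnlc fxil csp
Hunk 4: at line 4 remove [khp,owix] add [hvi,sxrzy] -> 13 lines: teym lavvz taq tzmb hvi sxrzy sfn lix zdqlk mxlbr klnlc fxil csp
Hunk 5: at line 5 remove [sxrzy,sfn] add [voq] -> 12 lines: teym lavvz taq tzmb hvi voq lix zdqlk mxlbr klnlc fxil csp
Hunk 6: at line 7 remove [mxlbr,klnlc] add [dksm,nmd] -> 12 lines: teym lavvz taq tzmb hvi voq lix zdqlk dksm nmd fxil csp
Hunk 7: at line 1 remove [taq,tzmb] add [zcs,mdk] -> 12 lines: teym lavvz zcs mdk hvi voq lix zdqlk dksm nmd fxil csp

Answer: teym
lavvz
zcs
mdk
hvi
voq
lix
zdqlk
dksm
nmd
fxil
csp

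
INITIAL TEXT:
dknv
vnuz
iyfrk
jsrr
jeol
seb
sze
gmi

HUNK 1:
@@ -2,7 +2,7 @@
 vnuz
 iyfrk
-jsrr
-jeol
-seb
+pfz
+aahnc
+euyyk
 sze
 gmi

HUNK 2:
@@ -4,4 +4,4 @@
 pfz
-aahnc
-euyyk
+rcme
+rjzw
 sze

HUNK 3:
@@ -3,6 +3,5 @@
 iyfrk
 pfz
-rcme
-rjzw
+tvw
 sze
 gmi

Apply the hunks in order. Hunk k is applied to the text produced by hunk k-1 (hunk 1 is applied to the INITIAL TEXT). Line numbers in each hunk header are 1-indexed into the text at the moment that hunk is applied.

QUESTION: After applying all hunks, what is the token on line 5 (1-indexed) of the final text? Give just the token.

Answer: tvw

Derivation:
Hunk 1: at line 2 remove [jsrr,jeol,seb] add [pfz,aahnc,euyyk] -> 8 lines: dknv vnuz iyfrk pfz aahnc euyyk sze gmi
Hunk 2: at line 4 remove [aahnc,euyyk] add [rcme,rjzw] -> 8 lines: dknv vnuz iyfrk pfz rcme rjzw sze gmi
Hunk 3: at line 3 remove [rcme,rjzw] add [tvw] -> 7 lines: dknv vnuz iyfrk pfz tvw sze gmi
Final line 5: tvw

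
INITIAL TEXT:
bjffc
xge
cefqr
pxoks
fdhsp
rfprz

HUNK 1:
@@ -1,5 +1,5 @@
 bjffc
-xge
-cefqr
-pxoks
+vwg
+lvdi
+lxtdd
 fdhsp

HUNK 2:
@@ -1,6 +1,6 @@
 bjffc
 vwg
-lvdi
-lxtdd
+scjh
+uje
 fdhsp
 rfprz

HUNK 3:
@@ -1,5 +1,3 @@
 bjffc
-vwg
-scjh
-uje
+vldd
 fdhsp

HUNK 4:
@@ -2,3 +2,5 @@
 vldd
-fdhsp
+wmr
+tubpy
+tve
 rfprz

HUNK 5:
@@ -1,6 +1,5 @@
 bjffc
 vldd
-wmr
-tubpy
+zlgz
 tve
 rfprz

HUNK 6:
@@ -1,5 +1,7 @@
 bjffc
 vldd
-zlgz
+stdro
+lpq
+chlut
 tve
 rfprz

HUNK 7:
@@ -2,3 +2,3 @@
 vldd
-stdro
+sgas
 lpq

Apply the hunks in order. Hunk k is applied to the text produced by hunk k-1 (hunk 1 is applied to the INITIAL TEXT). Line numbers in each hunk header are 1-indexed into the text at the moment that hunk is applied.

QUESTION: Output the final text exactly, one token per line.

Hunk 1: at line 1 remove [xge,cefqr,pxoks] add [vwg,lvdi,lxtdd] -> 6 lines: bjffc vwg lvdi lxtdd fdhsp rfprz
Hunk 2: at line 1 remove [lvdi,lxtdd] add [scjh,uje] -> 6 lines: bjffc vwg scjh uje fdhsp rfprz
Hunk 3: at line 1 remove [vwg,scjh,uje] add [vldd] -> 4 lines: bjffc vldd fdhsp rfprz
Hunk 4: at line 2 remove [fdhsp] add [wmr,tubpy,tve] -> 6 lines: bjffc vldd wmr tubpy tve rfprz
Hunk 5: at line 1 remove [wmr,tubpy] add [zlgz] -> 5 lines: bjffc vldd zlgz tve rfprz
Hunk 6: at line 1 remove [zlgz] add [stdro,lpq,chlut] -> 7 lines: bjffc vldd stdro lpq chlut tve rfprz
Hunk 7: at line 2 remove [stdro] add [sgas] -> 7 lines: bjffc vldd sgas lpq chlut tve rfprz

Answer: bjffc
vldd
sgas
lpq
chlut
tve
rfprz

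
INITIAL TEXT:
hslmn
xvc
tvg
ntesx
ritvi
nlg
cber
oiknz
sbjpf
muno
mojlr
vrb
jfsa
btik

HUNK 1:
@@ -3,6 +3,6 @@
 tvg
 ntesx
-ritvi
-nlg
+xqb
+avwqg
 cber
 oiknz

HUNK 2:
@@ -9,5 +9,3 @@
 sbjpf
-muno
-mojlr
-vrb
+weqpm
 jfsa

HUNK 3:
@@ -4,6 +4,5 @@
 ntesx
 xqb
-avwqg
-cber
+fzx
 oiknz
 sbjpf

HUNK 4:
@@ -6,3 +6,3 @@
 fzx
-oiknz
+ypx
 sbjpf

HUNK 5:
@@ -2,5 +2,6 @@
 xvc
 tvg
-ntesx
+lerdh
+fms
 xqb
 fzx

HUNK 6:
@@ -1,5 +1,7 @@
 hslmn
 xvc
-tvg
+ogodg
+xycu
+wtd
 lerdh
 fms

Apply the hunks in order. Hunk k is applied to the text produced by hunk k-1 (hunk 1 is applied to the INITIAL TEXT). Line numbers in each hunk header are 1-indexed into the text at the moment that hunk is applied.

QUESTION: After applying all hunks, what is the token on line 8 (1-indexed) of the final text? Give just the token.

Hunk 1: at line 3 remove [ritvi,nlg] add [xqb,avwqg] -> 14 lines: hslmn xvc tvg ntesx xqb avwqg cber oiknz sbjpf muno mojlr vrb jfsa btik
Hunk 2: at line 9 remove [muno,mojlr,vrb] add [weqpm] -> 12 lines: hslmn xvc tvg ntesx xqb avwqg cber oiknz sbjpf weqpm jfsa btik
Hunk 3: at line 4 remove [avwqg,cber] add [fzx] -> 11 lines: hslmn xvc tvg ntesx xqb fzx oiknz sbjpf weqpm jfsa btik
Hunk 4: at line 6 remove [oiknz] add [ypx] -> 11 lines: hslmn xvc tvg ntesx xqb fzx ypx sbjpf weqpm jfsa btik
Hunk 5: at line 2 remove [ntesx] add [lerdh,fms] -> 12 lines: hslmn xvc tvg lerdh fms xqb fzx ypx sbjpf weqpm jfsa btik
Hunk 6: at line 1 remove [tvg] add [ogodg,xycu,wtd] -> 14 lines: hslmn xvc ogodg xycu wtd lerdh fms xqb fzx ypx sbjpf weqpm jfsa btik
Final line 8: xqb

Answer: xqb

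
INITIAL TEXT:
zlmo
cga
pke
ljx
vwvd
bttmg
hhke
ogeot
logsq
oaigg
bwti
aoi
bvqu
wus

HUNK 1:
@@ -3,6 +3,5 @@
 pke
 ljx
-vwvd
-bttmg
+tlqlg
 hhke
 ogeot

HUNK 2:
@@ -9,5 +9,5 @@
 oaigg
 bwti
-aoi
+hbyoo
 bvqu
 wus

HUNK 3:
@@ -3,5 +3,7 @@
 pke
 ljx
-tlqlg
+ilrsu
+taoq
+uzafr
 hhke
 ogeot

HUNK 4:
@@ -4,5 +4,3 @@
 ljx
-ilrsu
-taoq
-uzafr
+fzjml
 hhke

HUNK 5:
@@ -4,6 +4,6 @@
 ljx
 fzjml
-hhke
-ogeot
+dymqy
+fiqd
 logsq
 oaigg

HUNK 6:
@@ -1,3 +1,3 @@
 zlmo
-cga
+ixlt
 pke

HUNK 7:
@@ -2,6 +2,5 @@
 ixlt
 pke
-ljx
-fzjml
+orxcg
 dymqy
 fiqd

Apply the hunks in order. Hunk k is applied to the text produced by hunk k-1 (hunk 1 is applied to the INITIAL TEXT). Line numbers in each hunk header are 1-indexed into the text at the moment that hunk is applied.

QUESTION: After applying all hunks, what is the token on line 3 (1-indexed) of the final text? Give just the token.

Answer: pke

Derivation:
Hunk 1: at line 3 remove [vwvd,bttmg] add [tlqlg] -> 13 lines: zlmo cga pke ljx tlqlg hhke ogeot logsq oaigg bwti aoi bvqu wus
Hunk 2: at line 9 remove [aoi] add [hbyoo] -> 13 lines: zlmo cga pke ljx tlqlg hhke ogeot logsq oaigg bwti hbyoo bvqu wus
Hunk 3: at line 3 remove [tlqlg] add [ilrsu,taoq,uzafr] -> 15 lines: zlmo cga pke ljx ilrsu taoq uzafr hhke ogeot logsq oaigg bwti hbyoo bvqu wus
Hunk 4: at line 4 remove [ilrsu,taoq,uzafr] add [fzjml] -> 13 lines: zlmo cga pke ljx fzjml hhke ogeot logsq oaigg bwti hbyoo bvqu wus
Hunk 5: at line 4 remove [hhke,ogeot] add [dymqy,fiqd] -> 13 lines: zlmo cga pke ljx fzjml dymqy fiqd logsq oaigg bwti hbyoo bvqu wus
Hunk 6: at line 1 remove [cga] add [ixlt] -> 13 lines: zlmo ixlt pke ljx fzjml dymqy fiqd logsq oaigg bwti hbyoo bvqu wus
Hunk 7: at line 2 remove [ljx,fzjml] add [orxcg] -> 12 lines: zlmo ixlt pke orxcg dymqy fiqd logsq oaigg bwti hbyoo bvqu wus
Final line 3: pke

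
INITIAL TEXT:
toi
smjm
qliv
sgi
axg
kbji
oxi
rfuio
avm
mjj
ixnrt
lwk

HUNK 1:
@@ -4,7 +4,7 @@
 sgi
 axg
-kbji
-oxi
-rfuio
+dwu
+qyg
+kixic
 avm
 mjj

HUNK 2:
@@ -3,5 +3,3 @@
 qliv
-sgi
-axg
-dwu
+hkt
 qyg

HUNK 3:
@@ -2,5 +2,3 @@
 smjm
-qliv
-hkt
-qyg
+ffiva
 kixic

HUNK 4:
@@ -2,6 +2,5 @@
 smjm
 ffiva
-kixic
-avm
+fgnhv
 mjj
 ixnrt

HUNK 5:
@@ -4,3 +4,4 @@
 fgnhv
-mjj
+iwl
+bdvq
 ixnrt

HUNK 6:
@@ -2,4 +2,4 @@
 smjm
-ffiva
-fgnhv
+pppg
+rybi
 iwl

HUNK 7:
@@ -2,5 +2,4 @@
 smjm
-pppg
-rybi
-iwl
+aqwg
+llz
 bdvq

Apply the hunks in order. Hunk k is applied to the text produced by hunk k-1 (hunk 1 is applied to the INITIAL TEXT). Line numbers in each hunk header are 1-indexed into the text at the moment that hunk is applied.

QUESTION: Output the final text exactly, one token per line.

Hunk 1: at line 4 remove [kbji,oxi,rfuio] add [dwu,qyg,kixic] -> 12 lines: toi smjm qliv sgi axg dwu qyg kixic avm mjj ixnrt lwk
Hunk 2: at line 3 remove [sgi,axg,dwu] add [hkt] -> 10 lines: toi smjm qliv hkt qyg kixic avm mjj ixnrt lwk
Hunk 3: at line 2 remove [qliv,hkt,qyg] add [ffiva] -> 8 lines: toi smjm ffiva kixic avm mjj ixnrt lwk
Hunk 4: at line 2 remove [kixic,avm] add [fgnhv] -> 7 lines: toi smjm ffiva fgnhv mjj ixnrt lwk
Hunk 5: at line 4 remove [mjj] add [iwl,bdvq] -> 8 lines: toi smjm ffiva fgnhv iwl bdvq ixnrt lwk
Hunk 6: at line 2 remove [ffiva,fgnhv] add [pppg,rybi] -> 8 lines: toi smjm pppg rybi iwl bdvq ixnrt lwk
Hunk 7: at line 2 remove [pppg,rybi,iwl] add [aqwg,llz] -> 7 lines: toi smjm aqwg llz bdvq ixnrt lwk

Answer: toi
smjm
aqwg
llz
bdvq
ixnrt
lwk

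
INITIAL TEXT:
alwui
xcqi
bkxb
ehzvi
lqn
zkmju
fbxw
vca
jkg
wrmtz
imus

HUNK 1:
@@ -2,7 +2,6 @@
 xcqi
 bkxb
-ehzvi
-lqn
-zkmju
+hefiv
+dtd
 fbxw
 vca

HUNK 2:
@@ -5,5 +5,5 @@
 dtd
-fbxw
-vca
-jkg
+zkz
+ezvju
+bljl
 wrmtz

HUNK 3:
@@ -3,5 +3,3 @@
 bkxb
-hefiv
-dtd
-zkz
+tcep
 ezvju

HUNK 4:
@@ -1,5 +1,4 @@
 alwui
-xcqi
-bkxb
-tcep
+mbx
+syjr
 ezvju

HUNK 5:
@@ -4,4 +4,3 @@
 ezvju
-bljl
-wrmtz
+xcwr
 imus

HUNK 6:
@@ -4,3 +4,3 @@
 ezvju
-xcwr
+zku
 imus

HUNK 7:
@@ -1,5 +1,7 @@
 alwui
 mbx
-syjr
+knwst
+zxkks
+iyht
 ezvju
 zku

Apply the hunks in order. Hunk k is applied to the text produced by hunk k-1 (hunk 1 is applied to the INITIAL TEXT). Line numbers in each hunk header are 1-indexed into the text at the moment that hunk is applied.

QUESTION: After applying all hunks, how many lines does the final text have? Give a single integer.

Answer: 8

Derivation:
Hunk 1: at line 2 remove [ehzvi,lqn,zkmju] add [hefiv,dtd] -> 10 lines: alwui xcqi bkxb hefiv dtd fbxw vca jkg wrmtz imus
Hunk 2: at line 5 remove [fbxw,vca,jkg] add [zkz,ezvju,bljl] -> 10 lines: alwui xcqi bkxb hefiv dtd zkz ezvju bljl wrmtz imus
Hunk 3: at line 3 remove [hefiv,dtd,zkz] add [tcep] -> 8 lines: alwui xcqi bkxb tcep ezvju bljl wrmtz imus
Hunk 4: at line 1 remove [xcqi,bkxb,tcep] add [mbx,syjr] -> 7 lines: alwui mbx syjr ezvju bljl wrmtz imus
Hunk 5: at line 4 remove [bljl,wrmtz] add [xcwr] -> 6 lines: alwui mbx syjr ezvju xcwr imus
Hunk 6: at line 4 remove [xcwr] add [zku] -> 6 lines: alwui mbx syjr ezvju zku imus
Hunk 7: at line 1 remove [syjr] add [knwst,zxkks,iyht] -> 8 lines: alwui mbx knwst zxkks iyht ezvju zku imus
Final line count: 8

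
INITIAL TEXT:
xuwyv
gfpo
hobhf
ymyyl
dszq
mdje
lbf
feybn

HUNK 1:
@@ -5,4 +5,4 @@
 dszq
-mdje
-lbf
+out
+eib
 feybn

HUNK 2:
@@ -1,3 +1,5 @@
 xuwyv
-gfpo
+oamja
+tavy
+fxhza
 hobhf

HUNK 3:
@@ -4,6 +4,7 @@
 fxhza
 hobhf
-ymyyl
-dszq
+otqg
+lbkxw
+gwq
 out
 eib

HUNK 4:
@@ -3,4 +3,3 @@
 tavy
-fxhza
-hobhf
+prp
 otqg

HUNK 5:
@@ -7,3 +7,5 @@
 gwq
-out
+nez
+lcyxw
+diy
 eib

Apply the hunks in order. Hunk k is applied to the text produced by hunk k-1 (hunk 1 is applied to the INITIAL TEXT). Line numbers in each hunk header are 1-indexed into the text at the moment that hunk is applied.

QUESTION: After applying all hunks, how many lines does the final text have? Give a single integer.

Hunk 1: at line 5 remove [mdje,lbf] add [out,eib] -> 8 lines: xuwyv gfpo hobhf ymyyl dszq out eib feybn
Hunk 2: at line 1 remove [gfpo] add [oamja,tavy,fxhza] -> 10 lines: xuwyv oamja tavy fxhza hobhf ymyyl dszq out eib feybn
Hunk 3: at line 4 remove [ymyyl,dszq] add [otqg,lbkxw,gwq] -> 11 lines: xuwyv oamja tavy fxhza hobhf otqg lbkxw gwq out eib feybn
Hunk 4: at line 3 remove [fxhza,hobhf] add [prp] -> 10 lines: xuwyv oamja tavy prp otqg lbkxw gwq out eib feybn
Hunk 5: at line 7 remove [out] add [nez,lcyxw,diy] -> 12 lines: xuwyv oamja tavy prp otqg lbkxw gwq nez lcyxw diy eib feybn
Final line count: 12

Answer: 12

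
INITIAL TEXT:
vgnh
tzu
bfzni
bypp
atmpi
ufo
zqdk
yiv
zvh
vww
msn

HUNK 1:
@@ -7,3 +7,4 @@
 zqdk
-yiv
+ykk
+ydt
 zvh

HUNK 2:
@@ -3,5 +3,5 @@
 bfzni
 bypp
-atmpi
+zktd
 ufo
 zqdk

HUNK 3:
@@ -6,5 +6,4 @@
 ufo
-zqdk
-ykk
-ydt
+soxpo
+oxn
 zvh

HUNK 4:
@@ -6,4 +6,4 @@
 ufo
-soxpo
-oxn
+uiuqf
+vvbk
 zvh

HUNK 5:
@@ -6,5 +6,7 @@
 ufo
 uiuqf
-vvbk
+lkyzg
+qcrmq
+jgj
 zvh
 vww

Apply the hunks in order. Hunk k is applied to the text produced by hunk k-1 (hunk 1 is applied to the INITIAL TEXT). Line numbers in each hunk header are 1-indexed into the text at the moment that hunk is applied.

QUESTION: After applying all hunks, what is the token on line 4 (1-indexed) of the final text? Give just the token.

Answer: bypp

Derivation:
Hunk 1: at line 7 remove [yiv] add [ykk,ydt] -> 12 lines: vgnh tzu bfzni bypp atmpi ufo zqdk ykk ydt zvh vww msn
Hunk 2: at line 3 remove [atmpi] add [zktd] -> 12 lines: vgnh tzu bfzni bypp zktd ufo zqdk ykk ydt zvh vww msn
Hunk 3: at line 6 remove [zqdk,ykk,ydt] add [soxpo,oxn] -> 11 lines: vgnh tzu bfzni bypp zktd ufo soxpo oxn zvh vww msn
Hunk 4: at line 6 remove [soxpo,oxn] add [uiuqf,vvbk] -> 11 lines: vgnh tzu bfzni bypp zktd ufo uiuqf vvbk zvh vww msn
Hunk 5: at line 6 remove [vvbk] add [lkyzg,qcrmq,jgj] -> 13 lines: vgnh tzu bfzni bypp zktd ufo uiuqf lkyzg qcrmq jgj zvh vww msn
Final line 4: bypp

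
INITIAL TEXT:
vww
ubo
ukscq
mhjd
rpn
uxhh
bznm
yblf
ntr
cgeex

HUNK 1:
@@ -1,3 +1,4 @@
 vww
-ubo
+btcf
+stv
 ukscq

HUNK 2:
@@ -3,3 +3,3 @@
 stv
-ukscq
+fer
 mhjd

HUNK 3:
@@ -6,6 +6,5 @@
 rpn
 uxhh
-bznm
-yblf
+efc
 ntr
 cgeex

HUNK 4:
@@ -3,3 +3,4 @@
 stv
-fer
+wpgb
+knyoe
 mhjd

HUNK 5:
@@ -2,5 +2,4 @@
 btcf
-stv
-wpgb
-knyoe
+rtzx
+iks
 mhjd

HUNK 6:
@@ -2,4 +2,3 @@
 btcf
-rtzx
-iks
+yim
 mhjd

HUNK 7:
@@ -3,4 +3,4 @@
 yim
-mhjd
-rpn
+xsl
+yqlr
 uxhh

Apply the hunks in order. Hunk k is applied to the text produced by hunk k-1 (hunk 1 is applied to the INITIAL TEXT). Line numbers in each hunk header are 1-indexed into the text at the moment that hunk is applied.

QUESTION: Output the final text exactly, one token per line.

Hunk 1: at line 1 remove [ubo] add [btcf,stv] -> 11 lines: vww btcf stv ukscq mhjd rpn uxhh bznm yblf ntr cgeex
Hunk 2: at line 3 remove [ukscq] add [fer] -> 11 lines: vww btcf stv fer mhjd rpn uxhh bznm yblf ntr cgeex
Hunk 3: at line 6 remove [bznm,yblf] add [efc] -> 10 lines: vww btcf stv fer mhjd rpn uxhh efc ntr cgeex
Hunk 4: at line 3 remove [fer] add [wpgb,knyoe] -> 11 lines: vww btcf stv wpgb knyoe mhjd rpn uxhh efc ntr cgeex
Hunk 5: at line 2 remove [stv,wpgb,knyoe] add [rtzx,iks] -> 10 lines: vww btcf rtzx iks mhjd rpn uxhh efc ntr cgeex
Hunk 6: at line 2 remove [rtzx,iks] add [yim] -> 9 lines: vww btcf yim mhjd rpn uxhh efc ntr cgeex
Hunk 7: at line 3 remove [mhjd,rpn] add [xsl,yqlr] -> 9 lines: vww btcf yim xsl yqlr uxhh efc ntr cgeex

Answer: vww
btcf
yim
xsl
yqlr
uxhh
efc
ntr
cgeex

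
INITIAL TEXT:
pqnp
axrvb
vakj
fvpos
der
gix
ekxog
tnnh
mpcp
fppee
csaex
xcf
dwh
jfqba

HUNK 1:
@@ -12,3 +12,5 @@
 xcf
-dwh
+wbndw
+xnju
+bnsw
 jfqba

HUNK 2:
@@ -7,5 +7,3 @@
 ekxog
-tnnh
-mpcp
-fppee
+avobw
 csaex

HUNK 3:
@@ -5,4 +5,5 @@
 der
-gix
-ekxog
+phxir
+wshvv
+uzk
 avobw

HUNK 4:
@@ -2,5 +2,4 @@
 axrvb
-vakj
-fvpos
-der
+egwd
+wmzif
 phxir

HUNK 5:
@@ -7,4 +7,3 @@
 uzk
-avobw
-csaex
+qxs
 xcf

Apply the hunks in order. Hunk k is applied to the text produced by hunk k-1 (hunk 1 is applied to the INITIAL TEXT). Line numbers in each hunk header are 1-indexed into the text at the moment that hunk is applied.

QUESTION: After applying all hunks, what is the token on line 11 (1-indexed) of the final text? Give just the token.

Answer: xnju

Derivation:
Hunk 1: at line 12 remove [dwh] add [wbndw,xnju,bnsw] -> 16 lines: pqnp axrvb vakj fvpos der gix ekxog tnnh mpcp fppee csaex xcf wbndw xnju bnsw jfqba
Hunk 2: at line 7 remove [tnnh,mpcp,fppee] add [avobw] -> 14 lines: pqnp axrvb vakj fvpos der gix ekxog avobw csaex xcf wbndw xnju bnsw jfqba
Hunk 3: at line 5 remove [gix,ekxog] add [phxir,wshvv,uzk] -> 15 lines: pqnp axrvb vakj fvpos der phxir wshvv uzk avobw csaex xcf wbndw xnju bnsw jfqba
Hunk 4: at line 2 remove [vakj,fvpos,der] add [egwd,wmzif] -> 14 lines: pqnp axrvb egwd wmzif phxir wshvv uzk avobw csaex xcf wbndw xnju bnsw jfqba
Hunk 5: at line 7 remove [avobw,csaex] add [qxs] -> 13 lines: pqnp axrvb egwd wmzif phxir wshvv uzk qxs xcf wbndw xnju bnsw jfqba
Final line 11: xnju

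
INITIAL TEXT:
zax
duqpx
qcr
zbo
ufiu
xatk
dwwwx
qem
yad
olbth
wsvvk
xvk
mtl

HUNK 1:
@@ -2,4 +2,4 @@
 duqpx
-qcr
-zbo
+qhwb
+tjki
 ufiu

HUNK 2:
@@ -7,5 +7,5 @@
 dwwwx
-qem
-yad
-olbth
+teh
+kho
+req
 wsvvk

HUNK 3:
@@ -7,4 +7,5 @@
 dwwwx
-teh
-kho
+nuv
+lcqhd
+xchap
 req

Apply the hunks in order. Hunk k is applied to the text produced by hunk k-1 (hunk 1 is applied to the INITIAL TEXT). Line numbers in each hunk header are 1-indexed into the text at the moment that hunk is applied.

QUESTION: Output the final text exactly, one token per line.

Hunk 1: at line 2 remove [qcr,zbo] add [qhwb,tjki] -> 13 lines: zax duqpx qhwb tjki ufiu xatk dwwwx qem yad olbth wsvvk xvk mtl
Hunk 2: at line 7 remove [qem,yad,olbth] add [teh,kho,req] -> 13 lines: zax duqpx qhwb tjki ufiu xatk dwwwx teh kho req wsvvk xvk mtl
Hunk 3: at line 7 remove [teh,kho] add [nuv,lcqhd,xchap] -> 14 lines: zax duqpx qhwb tjki ufiu xatk dwwwx nuv lcqhd xchap req wsvvk xvk mtl

Answer: zax
duqpx
qhwb
tjki
ufiu
xatk
dwwwx
nuv
lcqhd
xchap
req
wsvvk
xvk
mtl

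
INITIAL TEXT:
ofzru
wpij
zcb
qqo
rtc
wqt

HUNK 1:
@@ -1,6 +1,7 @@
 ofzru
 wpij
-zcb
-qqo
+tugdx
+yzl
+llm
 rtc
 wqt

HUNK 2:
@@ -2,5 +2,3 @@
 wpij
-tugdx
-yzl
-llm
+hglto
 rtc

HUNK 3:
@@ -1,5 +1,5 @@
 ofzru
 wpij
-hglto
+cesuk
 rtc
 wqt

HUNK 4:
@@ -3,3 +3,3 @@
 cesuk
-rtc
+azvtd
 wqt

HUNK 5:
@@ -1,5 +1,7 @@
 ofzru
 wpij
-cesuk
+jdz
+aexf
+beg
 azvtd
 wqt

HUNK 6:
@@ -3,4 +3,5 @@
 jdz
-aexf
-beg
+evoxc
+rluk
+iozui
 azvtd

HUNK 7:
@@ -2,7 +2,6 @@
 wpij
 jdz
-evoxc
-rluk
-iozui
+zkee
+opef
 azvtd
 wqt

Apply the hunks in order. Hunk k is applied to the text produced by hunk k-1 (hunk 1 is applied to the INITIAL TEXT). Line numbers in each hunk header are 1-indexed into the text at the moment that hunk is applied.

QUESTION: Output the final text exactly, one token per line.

Hunk 1: at line 1 remove [zcb,qqo] add [tugdx,yzl,llm] -> 7 lines: ofzru wpij tugdx yzl llm rtc wqt
Hunk 2: at line 2 remove [tugdx,yzl,llm] add [hglto] -> 5 lines: ofzru wpij hglto rtc wqt
Hunk 3: at line 1 remove [hglto] add [cesuk] -> 5 lines: ofzru wpij cesuk rtc wqt
Hunk 4: at line 3 remove [rtc] add [azvtd] -> 5 lines: ofzru wpij cesuk azvtd wqt
Hunk 5: at line 1 remove [cesuk] add [jdz,aexf,beg] -> 7 lines: ofzru wpij jdz aexf beg azvtd wqt
Hunk 6: at line 3 remove [aexf,beg] add [evoxc,rluk,iozui] -> 8 lines: ofzru wpij jdz evoxc rluk iozui azvtd wqt
Hunk 7: at line 2 remove [evoxc,rluk,iozui] add [zkee,opef] -> 7 lines: ofzru wpij jdz zkee opef azvtd wqt

Answer: ofzru
wpij
jdz
zkee
opef
azvtd
wqt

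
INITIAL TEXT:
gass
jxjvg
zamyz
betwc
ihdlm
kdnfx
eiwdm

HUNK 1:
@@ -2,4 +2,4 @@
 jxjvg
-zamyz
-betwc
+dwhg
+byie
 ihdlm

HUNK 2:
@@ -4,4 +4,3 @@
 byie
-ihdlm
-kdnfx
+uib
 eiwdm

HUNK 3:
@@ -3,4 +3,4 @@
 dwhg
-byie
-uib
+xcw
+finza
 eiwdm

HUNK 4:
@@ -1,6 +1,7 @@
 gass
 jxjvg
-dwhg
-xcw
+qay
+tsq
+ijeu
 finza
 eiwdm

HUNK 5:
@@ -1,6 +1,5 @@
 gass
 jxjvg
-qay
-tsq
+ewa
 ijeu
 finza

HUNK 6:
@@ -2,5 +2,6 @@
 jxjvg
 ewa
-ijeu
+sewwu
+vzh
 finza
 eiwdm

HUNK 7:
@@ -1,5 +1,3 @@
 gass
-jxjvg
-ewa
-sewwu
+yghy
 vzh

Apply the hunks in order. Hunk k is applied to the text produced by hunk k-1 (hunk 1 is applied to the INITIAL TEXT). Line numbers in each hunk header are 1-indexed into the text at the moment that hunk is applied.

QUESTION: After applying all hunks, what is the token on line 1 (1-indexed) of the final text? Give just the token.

Hunk 1: at line 2 remove [zamyz,betwc] add [dwhg,byie] -> 7 lines: gass jxjvg dwhg byie ihdlm kdnfx eiwdm
Hunk 2: at line 4 remove [ihdlm,kdnfx] add [uib] -> 6 lines: gass jxjvg dwhg byie uib eiwdm
Hunk 3: at line 3 remove [byie,uib] add [xcw,finza] -> 6 lines: gass jxjvg dwhg xcw finza eiwdm
Hunk 4: at line 1 remove [dwhg,xcw] add [qay,tsq,ijeu] -> 7 lines: gass jxjvg qay tsq ijeu finza eiwdm
Hunk 5: at line 1 remove [qay,tsq] add [ewa] -> 6 lines: gass jxjvg ewa ijeu finza eiwdm
Hunk 6: at line 2 remove [ijeu] add [sewwu,vzh] -> 7 lines: gass jxjvg ewa sewwu vzh finza eiwdm
Hunk 7: at line 1 remove [jxjvg,ewa,sewwu] add [yghy] -> 5 lines: gass yghy vzh finza eiwdm
Final line 1: gass

Answer: gass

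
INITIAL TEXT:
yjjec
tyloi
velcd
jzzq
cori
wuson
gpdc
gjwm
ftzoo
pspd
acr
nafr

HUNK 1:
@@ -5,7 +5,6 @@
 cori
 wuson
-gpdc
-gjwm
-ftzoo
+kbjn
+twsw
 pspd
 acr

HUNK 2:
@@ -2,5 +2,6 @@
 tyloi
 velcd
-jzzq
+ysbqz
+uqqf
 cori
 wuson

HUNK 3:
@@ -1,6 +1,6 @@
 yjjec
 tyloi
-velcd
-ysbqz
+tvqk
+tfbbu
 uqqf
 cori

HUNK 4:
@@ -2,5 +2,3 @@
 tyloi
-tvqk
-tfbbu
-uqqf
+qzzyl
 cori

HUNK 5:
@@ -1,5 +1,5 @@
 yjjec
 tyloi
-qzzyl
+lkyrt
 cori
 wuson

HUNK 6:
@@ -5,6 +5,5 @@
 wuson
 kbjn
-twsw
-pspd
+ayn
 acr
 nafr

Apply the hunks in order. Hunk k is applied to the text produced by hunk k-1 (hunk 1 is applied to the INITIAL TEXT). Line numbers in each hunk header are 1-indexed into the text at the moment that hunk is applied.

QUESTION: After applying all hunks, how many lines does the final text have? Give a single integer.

Answer: 9

Derivation:
Hunk 1: at line 5 remove [gpdc,gjwm,ftzoo] add [kbjn,twsw] -> 11 lines: yjjec tyloi velcd jzzq cori wuson kbjn twsw pspd acr nafr
Hunk 2: at line 2 remove [jzzq] add [ysbqz,uqqf] -> 12 lines: yjjec tyloi velcd ysbqz uqqf cori wuson kbjn twsw pspd acr nafr
Hunk 3: at line 1 remove [velcd,ysbqz] add [tvqk,tfbbu] -> 12 lines: yjjec tyloi tvqk tfbbu uqqf cori wuson kbjn twsw pspd acr nafr
Hunk 4: at line 2 remove [tvqk,tfbbu,uqqf] add [qzzyl] -> 10 lines: yjjec tyloi qzzyl cori wuson kbjn twsw pspd acr nafr
Hunk 5: at line 1 remove [qzzyl] add [lkyrt] -> 10 lines: yjjec tyloi lkyrt cori wuson kbjn twsw pspd acr nafr
Hunk 6: at line 5 remove [twsw,pspd] add [ayn] -> 9 lines: yjjec tyloi lkyrt cori wuson kbjn ayn acr nafr
Final line count: 9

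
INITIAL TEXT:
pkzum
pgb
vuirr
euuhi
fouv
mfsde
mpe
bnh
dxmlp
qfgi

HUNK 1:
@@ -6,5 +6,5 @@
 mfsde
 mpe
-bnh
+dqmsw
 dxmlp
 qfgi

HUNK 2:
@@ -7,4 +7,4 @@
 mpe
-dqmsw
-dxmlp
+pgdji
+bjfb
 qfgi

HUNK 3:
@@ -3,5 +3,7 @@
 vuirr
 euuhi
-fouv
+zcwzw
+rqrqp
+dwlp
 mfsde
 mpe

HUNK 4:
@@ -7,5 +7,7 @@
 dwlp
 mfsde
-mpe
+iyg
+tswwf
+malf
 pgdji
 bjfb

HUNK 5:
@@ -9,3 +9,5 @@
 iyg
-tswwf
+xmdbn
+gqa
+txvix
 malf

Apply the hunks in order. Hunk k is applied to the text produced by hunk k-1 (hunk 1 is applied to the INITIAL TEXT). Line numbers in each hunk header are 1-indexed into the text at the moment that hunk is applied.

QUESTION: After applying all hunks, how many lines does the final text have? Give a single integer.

Answer: 16

Derivation:
Hunk 1: at line 6 remove [bnh] add [dqmsw] -> 10 lines: pkzum pgb vuirr euuhi fouv mfsde mpe dqmsw dxmlp qfgi
Hunk 2: at line 7 remove [dqmsw,dxmlp] add [pgdji,bjfb] -> 10 lines: pkzum pgb vuirr euuhi fouv mfsde mpe pgdji bjfb qfgi
Hunk 3: at line 3 remove [fouv] add [zcwzw,rqrqp,dwlp] -> 12 lines: pkzum pgb vuirr euuhi zcwzw rqrqp dwlp mfsde mpe pgdji bjfb qfgi
Hunk 4: at line 7 remove [mpe] add [iyg,tswwf,malf] -> 14 lines: pkzum pgb vuirr euuhi zcwzw rqrqp dwlp mfsde iyg tswwf malf pgdji bjfb qfgi
Hunk 5: at line 9 remove [tswwf] add [xmdbn,gqa,txvix] -> 16 lines: pkzum pgb vuirr euuhi zcwzw rqrqp dwlp mfsde iyg xmdbn gqa txvix malf pgdji bjfb qfgi
Final line count: 16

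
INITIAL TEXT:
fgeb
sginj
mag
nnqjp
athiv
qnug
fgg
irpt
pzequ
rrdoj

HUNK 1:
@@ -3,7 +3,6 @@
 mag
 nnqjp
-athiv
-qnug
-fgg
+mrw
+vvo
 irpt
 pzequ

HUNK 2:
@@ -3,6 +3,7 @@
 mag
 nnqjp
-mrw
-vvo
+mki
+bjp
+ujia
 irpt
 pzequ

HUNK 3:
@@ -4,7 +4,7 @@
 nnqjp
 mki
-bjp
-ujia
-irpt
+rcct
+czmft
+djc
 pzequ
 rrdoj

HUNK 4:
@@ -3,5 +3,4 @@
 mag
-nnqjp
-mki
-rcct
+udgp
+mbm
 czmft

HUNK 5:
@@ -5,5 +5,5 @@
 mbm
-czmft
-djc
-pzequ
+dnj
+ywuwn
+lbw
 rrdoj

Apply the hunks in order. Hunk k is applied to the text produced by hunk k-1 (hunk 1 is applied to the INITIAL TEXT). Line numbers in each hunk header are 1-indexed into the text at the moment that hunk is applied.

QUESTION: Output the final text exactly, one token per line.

Hunk 1: at line 3 remove [athiv,qnug,fgg] add [mrw,vvo] -> 9 lines: fgeb sginj mag nnqjp mrw vvo irpt pzequ rrdoj
Hunk 2: at line 3 remove [mrw,vvo] add [mki,bjp,ujia] -> 10 lines: fgeb sginj mag nnqjp mki bjp ujia irpt pzequ rrdoj
Hunk 3: at line 4 remove [bjp,ujia,irpt] add [rcct,czmft,djc] -> 10 lines: fgeb sginj mag nnqjp mki rcct czmft djc pzequ rrdoj
Hunk 4: at line 3 remove [nnqjp,mki,rcct] add [udgp,mbm] -> 9 lines: fgeb sginj mag udgp mbm czmft djc pzequ rrdoj
Hunk 5: at line 5 remove [czmft,djc,pzequ] add [dnj,ywuwn,lbw] -> 9 lines: fgeb sginj mag udgp mbm dnj ywuwn lbw rrdoj

Answer: fgeb
sginj
mag
udgp
mbm
dnj
ywuwn
lbw
rrdoj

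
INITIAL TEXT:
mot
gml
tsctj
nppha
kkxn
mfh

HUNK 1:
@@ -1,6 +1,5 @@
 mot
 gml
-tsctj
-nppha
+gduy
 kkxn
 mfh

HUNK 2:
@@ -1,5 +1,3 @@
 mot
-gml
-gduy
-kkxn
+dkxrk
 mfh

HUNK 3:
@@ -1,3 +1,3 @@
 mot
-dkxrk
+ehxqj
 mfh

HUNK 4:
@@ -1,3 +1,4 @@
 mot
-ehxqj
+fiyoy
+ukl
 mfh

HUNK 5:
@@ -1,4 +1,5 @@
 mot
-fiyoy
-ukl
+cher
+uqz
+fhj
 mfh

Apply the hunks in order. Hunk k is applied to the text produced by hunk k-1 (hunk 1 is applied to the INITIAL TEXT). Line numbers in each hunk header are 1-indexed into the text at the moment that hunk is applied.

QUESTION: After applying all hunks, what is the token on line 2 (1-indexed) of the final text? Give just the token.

Answer: cher

Derivation:
Hunk 1: at line 1 remove [tsctj,nppha] add [gduy] -> 5 lines: mot gml gduy kkxn mfh
Hunk 2: at line 1 remove [gml,gduy,kkxn] add [dkxrk] -> 3 lines: mot dkxrk mfh
Hunk 3: at line 1 remove [dkxrk] add [ehxqj] -> 3 lines: mot ehxqj mfh
Hunk 4: at line 1 remove [ehxqj] add [fiyoy,ukl] -> 4 lines: mot fiyoy ukl mfh
Hunk 5: at line 1 remove [fiyoy,ukl] add [cher,uqz,fhj] -> 5 lines: mot cher uqz fhj mfh
Final line 2: cher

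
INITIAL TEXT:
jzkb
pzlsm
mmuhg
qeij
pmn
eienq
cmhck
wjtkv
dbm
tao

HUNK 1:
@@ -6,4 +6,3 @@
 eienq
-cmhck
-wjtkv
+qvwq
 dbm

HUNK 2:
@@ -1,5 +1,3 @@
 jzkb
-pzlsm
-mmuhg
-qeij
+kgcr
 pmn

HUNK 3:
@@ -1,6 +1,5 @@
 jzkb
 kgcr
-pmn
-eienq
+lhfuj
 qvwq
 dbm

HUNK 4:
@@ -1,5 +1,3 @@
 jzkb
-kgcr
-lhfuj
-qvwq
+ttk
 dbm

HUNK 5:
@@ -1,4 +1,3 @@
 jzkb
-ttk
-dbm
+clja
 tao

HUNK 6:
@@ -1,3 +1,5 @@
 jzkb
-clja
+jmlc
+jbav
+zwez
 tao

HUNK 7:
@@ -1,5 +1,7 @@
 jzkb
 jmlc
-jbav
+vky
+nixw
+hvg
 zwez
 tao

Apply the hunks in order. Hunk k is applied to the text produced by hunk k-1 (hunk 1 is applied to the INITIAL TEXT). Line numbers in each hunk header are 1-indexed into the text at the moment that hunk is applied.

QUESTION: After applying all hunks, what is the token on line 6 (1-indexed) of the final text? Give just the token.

Hunk 1: at line 6 remove [cmhck,wjtkv] add [qvwq] -> 9 lines: jzkb pzlsm mmuhg qeij pmn eienq qvwq dbm tao
Hunk 2: at line 1 remove [pzlsm,mmuhg,qeij] add [kgcr] -> 7 lines: jzkb kgcr pmn eienq qvwq dbm tao
Hunk 3: at line 1 remove [pmn,eienq] add [lhfuj] -> 6 lines: jzkb kgcr lhfuj qvwq dbm tao
Hunk 4: at line 1 remove [kgcr,lhfuj,qvwq] add [ttk] -> 4 lines: jzkb ttk dbm tao
Hunk 5: at line 1 remove [ttk,dbm] add [clja] -> 3 lines: jzkb clja tao
Hunk 6: at line 1 remove [clja] add [jmlc,jbav,zwez] -> 5 lines: jzkb jmlc jbav zwez tao
Hunk 7: at line 1 remove [jbav] add [vky,nixw,hvg] -> 7 lines: jzkb jmlc vky nixw hvg zwez tao
Final line 6: zwez

Answer: zwez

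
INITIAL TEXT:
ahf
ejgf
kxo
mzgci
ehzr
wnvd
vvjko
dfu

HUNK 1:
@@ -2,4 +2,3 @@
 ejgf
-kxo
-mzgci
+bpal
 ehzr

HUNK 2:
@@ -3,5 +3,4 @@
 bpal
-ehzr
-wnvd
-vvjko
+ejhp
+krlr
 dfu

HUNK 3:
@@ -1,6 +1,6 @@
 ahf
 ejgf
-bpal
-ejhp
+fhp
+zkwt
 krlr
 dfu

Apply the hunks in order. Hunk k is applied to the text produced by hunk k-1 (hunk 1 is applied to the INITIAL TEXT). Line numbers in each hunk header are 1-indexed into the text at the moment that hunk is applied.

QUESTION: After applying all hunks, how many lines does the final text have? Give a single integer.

Hunk 1: at line 2 remove [kxo,mzgci] add [bpal] -> 7 lines: ahf ejgf bpal ehzr wnvd vvjko dfu
Hunk 2: at line 3 remove [ehzr,wnvd,vvjko] add [ejhp,krlr] -> 6 lines: ahf ejgf bpal ejhp krlr dfu
Hunk 3: at line 1 remove [bpal,ejhp] add [fhp,zkwt] -> 6 lines: ahf ejgf fhp zkwt krlr dfu
Final line count: 6

Answer: 6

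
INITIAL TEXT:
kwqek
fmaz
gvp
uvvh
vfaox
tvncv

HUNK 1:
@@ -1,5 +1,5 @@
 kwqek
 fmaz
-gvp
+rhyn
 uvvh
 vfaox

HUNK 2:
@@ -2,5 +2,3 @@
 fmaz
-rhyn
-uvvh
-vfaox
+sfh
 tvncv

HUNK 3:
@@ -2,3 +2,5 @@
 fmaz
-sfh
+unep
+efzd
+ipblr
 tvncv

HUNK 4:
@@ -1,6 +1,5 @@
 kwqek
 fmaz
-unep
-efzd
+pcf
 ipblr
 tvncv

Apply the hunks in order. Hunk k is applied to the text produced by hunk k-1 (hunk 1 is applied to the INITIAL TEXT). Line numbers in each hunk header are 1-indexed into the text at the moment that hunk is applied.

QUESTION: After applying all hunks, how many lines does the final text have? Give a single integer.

Answer: 5

Derivation:
Hunk 1: at line 1 remove [gvp] add [rhyn] -> 6 lines: kwqek fmaz rhyn uvvh vfaox tvncv
Hunk 2: at line 2 remove [rhyn,uvvh,vfaox] add [sfh] -> 4 lines: kwqek fmaz sfh tvncv
Hunk 3: at line 2 remove [sfh] add [unep,efzd,ipblr] -> 6 lines: kwqek fmaz unep efzd ipblr tvncv
Hunk 4: at line 1 remove [unep,efzd] add [pcf] -> 5 lines: kwqek fmaz pcf ipblr tvncv
Final line count: 5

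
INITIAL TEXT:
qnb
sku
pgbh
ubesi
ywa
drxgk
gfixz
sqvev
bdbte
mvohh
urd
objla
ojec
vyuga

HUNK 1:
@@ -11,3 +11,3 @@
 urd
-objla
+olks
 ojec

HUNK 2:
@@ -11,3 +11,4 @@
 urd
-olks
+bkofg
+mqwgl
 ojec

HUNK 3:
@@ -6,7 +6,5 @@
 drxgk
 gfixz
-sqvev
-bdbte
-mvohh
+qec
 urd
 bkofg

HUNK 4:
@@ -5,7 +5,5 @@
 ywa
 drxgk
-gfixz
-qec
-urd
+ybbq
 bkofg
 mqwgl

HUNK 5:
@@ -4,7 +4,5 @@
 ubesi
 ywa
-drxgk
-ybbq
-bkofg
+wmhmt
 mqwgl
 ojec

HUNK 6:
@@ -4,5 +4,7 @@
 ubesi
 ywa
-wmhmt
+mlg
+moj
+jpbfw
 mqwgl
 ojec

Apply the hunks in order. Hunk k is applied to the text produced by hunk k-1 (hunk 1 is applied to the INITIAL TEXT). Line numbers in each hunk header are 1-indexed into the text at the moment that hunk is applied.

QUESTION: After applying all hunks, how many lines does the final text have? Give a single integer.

Hunk 1: at line 11 remove [objla] add [olks] -> 14 lines: qnb sku pgbh ubesi ywa drxgk gfixz sqvev bdbte mvohh urd olks ojec vyuga
Hunk 2: at line 11 remove [olks] add [bkofg,mqwgl] -> 15 lines: qnb sku pgbh ubesi ywa drxgk gfixz sqvev bdbte mvohh urd bkofg mqwgl ojec vyuga
Hunk 3: at line 6 remove [sqvev,bdbte,mvohh] add [qec] -> 13 lines: qnb sku pgbh ubesi ywa drxgk gfixz qec urd bkofg mqwgl ojec vyuga
Hunk 4: at line 5 remove [gfixz,qec,urd] add [ybbq] -> 11 lines: qnb sku pgbh ubesi ywa drxgk ybbq bkofg mqwgl ojec vyuga
Hunk 5: at line 4 remove [drxgk,ybbq,bkofg] add [wmhmt] -> 9 lines: qnb sku pgbh ubesi ywa wmhmt mqwgl ojec vyuga
Hunk 6: at line 4 remove [wmhmt] add [mlg,moj,jpbfw] -> 11 lines: qnb sku pgbh ubesi ywa mlg moj jpbfw mqwgl ojec vyuga
Final line count: 11

Answer: 11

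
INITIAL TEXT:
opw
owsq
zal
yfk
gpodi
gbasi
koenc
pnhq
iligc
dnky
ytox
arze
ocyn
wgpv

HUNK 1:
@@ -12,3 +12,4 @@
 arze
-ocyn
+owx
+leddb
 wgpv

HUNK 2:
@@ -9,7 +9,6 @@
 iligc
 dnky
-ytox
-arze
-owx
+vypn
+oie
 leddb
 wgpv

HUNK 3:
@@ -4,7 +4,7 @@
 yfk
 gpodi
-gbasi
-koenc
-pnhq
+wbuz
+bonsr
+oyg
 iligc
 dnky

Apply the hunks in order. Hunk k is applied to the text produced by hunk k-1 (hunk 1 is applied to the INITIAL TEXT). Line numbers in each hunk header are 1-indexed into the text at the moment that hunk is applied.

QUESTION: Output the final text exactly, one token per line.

Answer: opw
owsq
zal
yfk
gpodi
wbuz
bonsr
oyg
iligc
dnky
vypn
oie
leddb
wgpv

Derivation:
Hunk 1: at line 12 remove [ocyn] add [owx,leddb] -> 15 lines: opw owsq zal yfk gpodi gbasi koenc pnhq iligc dnky ytox arze owx leddb wgpv
Hunk 2: at line 9 remove [ytox,arze,owx] add [vypn,oie] -> 14 lines: opw owsq zal yfk gpodi gbasi koenc pnhq iligc dnky vypn oie leddb wgpv
Hunk 3: at line 4 remove [gbasi,koenc,pnhq] add [wbuz,bonsr,oyg] -> 14 lines: opw owsq zal yfk gpodi wbuz bonsr oyg iligc dnky vypn oie leddb wgpv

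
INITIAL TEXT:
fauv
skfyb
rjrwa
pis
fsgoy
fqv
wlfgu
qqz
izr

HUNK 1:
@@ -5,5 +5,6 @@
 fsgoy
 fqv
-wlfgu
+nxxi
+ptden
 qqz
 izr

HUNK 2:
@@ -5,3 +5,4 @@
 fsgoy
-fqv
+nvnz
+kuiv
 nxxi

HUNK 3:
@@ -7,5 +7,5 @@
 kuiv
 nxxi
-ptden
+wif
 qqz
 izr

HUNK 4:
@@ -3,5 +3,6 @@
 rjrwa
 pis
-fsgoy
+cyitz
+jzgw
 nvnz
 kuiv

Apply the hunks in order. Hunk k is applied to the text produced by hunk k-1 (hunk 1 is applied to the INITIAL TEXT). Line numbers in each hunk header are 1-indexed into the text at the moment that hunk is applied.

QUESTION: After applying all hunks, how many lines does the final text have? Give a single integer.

Answer: 12

Derivation:
Hunk 1: at line 5 remove [wlfgu] add [nxxi,ptden] -> 10 lines: fauv skfyb rjrwa pis fsgoy fqv nxxi ptden qqz izr
Hunk 2: at line 5 remove [fqv] add [nvnz,kuiv] -> 11 lines: fauv skfyb rjrwa pis fsgoy nvnz kuiv nxxi ptden qqz izr
Hunk 3: at line 7 remove [ptden] add [wif] -> 11 lines: fauv skfyb rjrwa pis fsgoy nvnz kuiv nxxi wif qqz izr
Hunk 4: at line 3 remove [fsgoy] add [cyitz,jzgw] -> 12 lines: fauv skfyb rjrwa pis cyitz jzgw nvnz kuiv nxxi wif qqz izr
Final line count: 12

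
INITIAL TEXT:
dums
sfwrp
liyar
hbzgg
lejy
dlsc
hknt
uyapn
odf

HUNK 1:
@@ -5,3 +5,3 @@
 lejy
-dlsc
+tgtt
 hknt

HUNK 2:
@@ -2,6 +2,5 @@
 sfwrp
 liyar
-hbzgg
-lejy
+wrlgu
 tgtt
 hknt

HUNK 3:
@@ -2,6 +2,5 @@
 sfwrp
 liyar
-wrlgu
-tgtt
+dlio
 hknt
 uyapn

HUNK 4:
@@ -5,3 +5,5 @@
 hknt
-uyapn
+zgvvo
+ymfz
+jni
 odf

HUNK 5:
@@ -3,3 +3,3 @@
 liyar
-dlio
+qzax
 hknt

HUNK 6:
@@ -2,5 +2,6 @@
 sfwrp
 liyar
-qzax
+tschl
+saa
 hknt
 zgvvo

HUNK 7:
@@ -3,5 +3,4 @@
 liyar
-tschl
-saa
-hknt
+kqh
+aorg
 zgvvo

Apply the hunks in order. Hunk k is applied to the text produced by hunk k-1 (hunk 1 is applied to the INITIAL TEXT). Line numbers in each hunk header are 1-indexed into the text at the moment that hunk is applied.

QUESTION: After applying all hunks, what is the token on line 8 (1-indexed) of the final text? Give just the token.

Answer: jni

Derivation:
Hunk 1: at line 5 remove [dlsc] add [tgtt] -> 9 lines: dums sfwrp liyar hbzgg lejy tgtt hknt uyapn odf
Hunk 2: at line 2 remove [hbzgg,lejy] add [wrlgu] -> 8 lines: dums sfwrp liyar wrlgu tgtt hknt uyapn odf
Hunk 3: at line 2 remove [wrlgu,tgtt] add [dlio] -> 7 lines: dums sfwrp liyar dlio hknt uyapn odf
Hunk 4: at line 5 remove [uyapn] add [zgvvo,ymfz,jni] -> 9 lines: dums sfwrp liyar dlio hknt zgvvo ymfz jni odf
Hunk 5: at line 3 remove [dlio] add [qzax] -> 9 lines: dums sfwrp liyar qzax hknt zgvvo ymfz jni odf
Hunk 6: at line 2 remove [qzax] add [tschl,saa] -> 10 lines: dums sfwrp liyar tschl saa hknt zgvvo ymfz jni odf
Hunk 7: at line 3 remove [tschl,saa,hknt] add [kqh,aorg] -> 9 lines: dums sfwrp liyar kqh aorg zgvvo ymfz jni odf
Final line 8: jni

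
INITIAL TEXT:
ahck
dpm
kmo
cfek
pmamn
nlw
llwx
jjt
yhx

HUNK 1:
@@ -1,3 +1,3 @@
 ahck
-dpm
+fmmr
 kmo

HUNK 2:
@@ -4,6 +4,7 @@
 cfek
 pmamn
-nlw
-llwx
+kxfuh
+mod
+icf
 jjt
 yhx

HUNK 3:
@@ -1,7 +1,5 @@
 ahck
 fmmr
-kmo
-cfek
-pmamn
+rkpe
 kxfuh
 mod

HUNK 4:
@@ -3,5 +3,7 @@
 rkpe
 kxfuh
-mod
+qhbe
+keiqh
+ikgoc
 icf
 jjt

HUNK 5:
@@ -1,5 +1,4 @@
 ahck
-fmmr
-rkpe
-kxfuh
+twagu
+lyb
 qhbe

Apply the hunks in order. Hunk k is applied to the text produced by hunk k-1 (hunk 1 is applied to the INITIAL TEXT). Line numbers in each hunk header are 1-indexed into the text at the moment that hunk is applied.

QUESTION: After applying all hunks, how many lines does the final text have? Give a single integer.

Hunk 1: at line 1 remove [dpm] add [fmmr] -> 9 lines: ahck fmmr kmo cfek pmamn nlw llwx jjt yhx
Hunk 2: at line 4 remove [nlw,llwx] add [kxfuh,mod,icf] -> 10 lines: ahck fmmr kmo cfek pmamn kxfuh mod icf jjt yhx
Hunk 3: at line 1 remove [kmo,cfek,pmamn] add [rkpe] -> 8 lines: ahck fmmr rkpe kxfuh mod icf jjt yhx
Hunk 4: at line 3 remove [mod] add [qhbe,keiqh,ikgoc] -> 10 lines: ahck fmmr rkpe kxfuh qhbe keiqh ikgoc icf jjt yhx
Hunk 5: at line 1 remove [fmmr,rkpe,kxfuh] add [twagu,lyb] -> 9 lines: ahck twagu lyb qhbe keiqh ikgoc icf jjt yhx
Final line count: 9

Answer: 9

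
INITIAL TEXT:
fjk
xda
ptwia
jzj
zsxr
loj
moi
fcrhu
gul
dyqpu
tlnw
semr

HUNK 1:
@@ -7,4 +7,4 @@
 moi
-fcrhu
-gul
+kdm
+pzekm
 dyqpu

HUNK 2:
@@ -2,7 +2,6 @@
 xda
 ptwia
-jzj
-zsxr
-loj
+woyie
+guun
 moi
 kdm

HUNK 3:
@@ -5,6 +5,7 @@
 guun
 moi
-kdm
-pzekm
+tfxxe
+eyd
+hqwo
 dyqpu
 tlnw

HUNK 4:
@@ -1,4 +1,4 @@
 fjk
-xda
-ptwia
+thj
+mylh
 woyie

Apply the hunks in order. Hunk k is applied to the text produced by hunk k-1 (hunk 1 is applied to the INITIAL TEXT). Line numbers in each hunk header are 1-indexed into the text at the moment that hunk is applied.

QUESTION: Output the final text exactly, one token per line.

Answer: fjk
thj
mylh
woyie
guun
moi
tfxxe
eyd
hqwo
dyqpu
tlnw
semr

Derivation:
Hunk 1: at line 7 remove [fcrhu,gul] add [kdm,pzekm] -> 12 lines: fjk xda ptwia jzj zsxr loj moi kdm pzekm dyqpu tlnw semr
Hunk 2: at line 2 remove [jzj,zsxr,loj] add [woyie,guun] -> 11 lines: fjk xda ptwia woyie guun moi kdm pzekm dyqpu tlnw semr
Hunk 3: at line 5 remove [kdm,pzekm] add [tfxxe,eyd,hqwo] -> 12 lines: fjk xda ptwia woyie guun moi tfxxe eyd hqwo dyqpu tlnw semr
Hunk 4: at line 1 remove [xda,ptwia] add [thj,mylh] -> 12 lines: fjk thj mylh woyie guun moi tfxxe eyd hqwo dyqpu tlnw semr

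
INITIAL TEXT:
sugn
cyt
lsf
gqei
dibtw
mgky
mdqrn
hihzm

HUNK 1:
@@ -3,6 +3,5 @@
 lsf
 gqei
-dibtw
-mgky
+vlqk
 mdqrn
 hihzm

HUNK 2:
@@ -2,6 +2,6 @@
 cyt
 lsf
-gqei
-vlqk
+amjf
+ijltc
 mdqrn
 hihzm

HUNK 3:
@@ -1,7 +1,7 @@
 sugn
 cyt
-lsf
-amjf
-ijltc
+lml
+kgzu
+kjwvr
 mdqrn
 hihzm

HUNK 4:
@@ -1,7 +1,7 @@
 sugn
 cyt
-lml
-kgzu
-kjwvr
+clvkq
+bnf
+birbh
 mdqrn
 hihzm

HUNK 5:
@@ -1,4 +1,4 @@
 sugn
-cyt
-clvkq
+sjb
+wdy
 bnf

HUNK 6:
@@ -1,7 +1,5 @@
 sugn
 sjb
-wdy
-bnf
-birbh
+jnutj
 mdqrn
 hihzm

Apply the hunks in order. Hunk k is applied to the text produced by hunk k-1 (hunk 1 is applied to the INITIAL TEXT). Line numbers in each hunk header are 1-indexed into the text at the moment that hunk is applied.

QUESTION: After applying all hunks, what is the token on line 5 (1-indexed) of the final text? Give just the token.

Hunk 1: at line 3 remove [dibtw,mgky] add [vlqk] -> 7 lines: sugn cyt lsf gqei vlqk mdqrn hihzm
Hunk 2: at line 2 remove [gqei,vlqk] add [amjf,ijltc] -> 7 lines: sugn cyt lsf amjf ijltc mdqrn hihzm
Hunk 3: at line 1 remove [lsf,amjf,ijltc] add [lml,kgzu,kjwvr] -> 7 lines: sugn cyt lml kgzu kjwvr mdqrn hihzm
Hunk 4: at line 1 remove [lml,kgzu,kjwvr] add [clvkq,bnf,birbh] -> 7 lines: sugn cyt clvkq bnf birbh mdqrn hihzm
Hunk 5: at line 1 remove [cyt,clvkq] add [sjb,wdy] -> 7 lines: sugn sjb wdy bnf birbh mdqrn hihzm
Hunk 6: at line 1 remove [wdy,bnf,birbh] add [jnutj] -> 5 lines: sugn sjb jnutj mdqrn hihzm
Final line 5: hihzm

Answer: hihzm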